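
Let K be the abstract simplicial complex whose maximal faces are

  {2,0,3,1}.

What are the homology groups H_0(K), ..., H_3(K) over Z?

H_0 = Z,  H_1 = 0,  H_2 = 0,  H_3 = 0.

Take the total order 0 < 1 < 2 < 3 on the vertex set. Then K (dimension 3) consists of the simplices:

  0-simplices (4): [0], [1], [2], [3]
  1-simplices (6): [0,1], [0,2], [0,3], [1,2], [1,3], [2,3]
  2-simplices (4): [0,1,2], [0,1,3], [0,2,3], [1,2,3]
  3-simplices (1): [0,1,2,3]

Hence C_0 ≅ Z^4, C_1 ≅ Z^6, C_2 ≅ Z^4, C_3 ≅ Z^1.

∂_1: C_1 → C_0 is given by ∂[p,q] = [q] − [p]. For instance
  ∂[1,3] = [3] − [1].
As a 4×6 matrix over Z this has rank 3, with invariant factors (1,1,1).

∂_2: C_2 → C_1 maps a triangle to the signed sum of its edges. For instance
  ∂[1,2,3] = [2,3] − [1,3] + [1,2],
  ∂[0,2,3] = [2,3] − [0,3] + [0,2].
This gives a 6×4 integer matrix of rank 3; reducing to Smith normal form yields diagonal entries (1,1,1).

Boundary ∂_3: C_3 → C_2 sends each 3-simplex σ to the alternating sum Σ_i (−1)^i (σ with its i-th vertex removed). For instance
  ∂[0,1,2,3] = [1,2,3] − [0,2,3] + [0,1,3] − [0,1,2].
This gives a 4×1 integer matrix of rank 1; reducing to Smith normal form yields diagonal entries (1).

Now H_k = ker ∂_k / im ∂_{k+1}, so:

  H_0: rank C_0 − rank ∂_1 = 4 − 3 = 1, and the invariant factors of ∂_1 are all 1, so H_0 ≅ Z.
  H_1: rank ker ∂_1 − rank ∂_2 = (6 − 3) − 3 = 0, and the invariant factors of ∂_2 are all 1, so H_1 ≅ 0.
  H_2: rank ker ∂_2 − rank ∂_3 = (4 − 3) − 1 = 0, and the invariant factors of ∂_3 are all 1, so H_2 ≅ 0.
  H_3: rank ker ∂_3 − rank ∂_4 = (1 − 1) − 0 = 0, and there is no ∂_4, so H_3 ≅ 0.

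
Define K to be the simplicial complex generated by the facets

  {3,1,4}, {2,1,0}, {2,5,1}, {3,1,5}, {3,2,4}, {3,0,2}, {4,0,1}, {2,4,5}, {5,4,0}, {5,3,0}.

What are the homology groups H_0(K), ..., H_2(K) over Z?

Take the total order 0 < 1 < 2 < 3 < 4 < 5 on the vertex set. Then K (dimension 2) consists of the simplices:

  0-simplices (6): [0], [1], [2], [3], [4], [5]
  1-simplices (15): [0,1], [0,2], [0,3], [0,4], [0,5], [1,2], [1,3], [1,4], [1,5], [2,3], [2,4], [2,5], [3,4], [3,5], [4,5]
  2-simplices (10): [0,1,2], [0,1,4], [0,2,3], [0,3,5], [0,4,5], [1,2,5], [1,3,4], [1,3,5], [2,3,4], [2,4,5]

so the chain groups are C_0 ≅ Z^6, C_1 ≅ Z^15, C_2 ≅ Z^10.

∂_1: C_1 → C_0 is given by ∂[p,q] = [q] − [p]. For instance
  ∂[1,2] = [2] − [1].
The 6×15 boundary matrix has rank 5 and Smith normal form diag(1,1,1,1,1).

Boundary ∂_2: C_2 → C_1 acts by ∂[p,q,r] = [q,r] − [p,r] + [p,q]. For instance
  ∂[0,1,4] = [1,4] − [0,4] + [0,1],
  ∂[2,3,4] = [3,4] − [2,4] + [2,3].
The 15×10 boundary matrix has rank 10 and Smith normal form diag(1,1,1,1,1,1,1,1,1,2).

Computing H_k = (kernel of ∂_k) / (image of ∂_{k+1}):

  H_0: rank C_0 − rank ∂_1 = 6 − 5 = 1, and the invariant factors of ∂_1 are all 1, so H_0 ≅ Z.
  H_1: rank ker ∂_1 − rank ∂_2 = (15 − 5) − 10 = 0, and ∂_2 has invariant factor 2 > 1, so H_1 ≅ Z/2.
  H_2: rank ker ∂_2 − rank ∂_3 = (10 − 10) − 0 = 0, and there is no ∂_3, so H_2 ≅ 0.

As a check, the Euler characteristic is 6 − 15 + 10 = 1, which agrees with 1 − 0 + 0 = 1.

H_0 ≅ Z,  H_1 ≅ Z/2,  H_2 = 0.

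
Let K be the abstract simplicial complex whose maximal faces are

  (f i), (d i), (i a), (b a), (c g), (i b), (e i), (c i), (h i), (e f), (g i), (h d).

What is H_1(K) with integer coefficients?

Fix the vertex order a < b < c < d < e < f < g < h < i and write every simplex with vertices in increasing order. Then dim K = 1 and the simplices of K are:

  0-simplices (9): a, b, c, d, e, f, g, h, i
  1-simplices (12): ab, ai, bi, cg, ci, dh, di, ef, ei, fi, gi, hi

giving chain groups C_0 ≅ Z^9, C_1 ≅ Z^12.

The boundary map ∂_1: C_1 → C_0 sends each edge [p,q] (with p < q) to q − p. For instance
  ∂ab = b − a.
As a 9×12 matrix over Z this has rank 8, with invariant factors (1,1,1,1,1,1,1,1).

From H_k ≅ ker(∂_k) / im(∂_{k+1}) we obtain:

  H_1: rank ker ∂_1 − rank ∂_2 = (12 − 8) − 0 = 4, and there is no ∂_2, so H_1 = Z^4.

(K is a triangulation of a wedge of 4 circles.)

H_1 = Z^4.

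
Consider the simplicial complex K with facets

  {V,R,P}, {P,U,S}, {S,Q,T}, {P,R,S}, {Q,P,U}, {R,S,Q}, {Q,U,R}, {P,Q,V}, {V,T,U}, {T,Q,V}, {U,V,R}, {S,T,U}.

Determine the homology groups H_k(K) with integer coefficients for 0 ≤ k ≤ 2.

H_0 = Z,  H_1 = Z/2Z,  H_2 = 0.

Take the total order P < Q < R < S < T < U < V on the vertex set. Then K (dimension 2) consists of the simplices:

  0-simplices (7): P, Q, R, S, T, U, V
  1-simplices (18): PQ, PR, PS, PU, PV, QR, QS, QT, QU, QV, RS, RU, RV, ST, SU, TU, TV, UV
  2-simplices (12): PQU, PQV, PRS, PRV, PSU, QRS, QRU, QST, QTV, RUV, STU, TUV

giving chain groups C_0 ≅ Z^7, C_1 ≅ Z^18, C_2 ≅ Z^12.

The boundary map ∂_1: C_1 → C_0 is given by ∂[p,q] = [q] − [p].
The 7×18 boundary matrix has rank 6 and Smith normal form diag(1,1,1,1,1,1).

∂_2: C_2 → C_1 sends each 2-simplex [p,q,r] to [q,r] − [p,r] + [p,q]. For instance
  ∂STU = TU − SU + ST,
  ∂PSU = SU − PU + PS.
This gives a 18×12 integer matrix of rank 12; reducing to Smith normal form yields diagonal entries (1,1,1,1,1,1,1,1,1,1,1,2).

From H_k ≅ ker(∂_k) / im(∂_{k+1}) we obtain:

  H_0: rank C_0 − rank ∂_1 = 7 − 6 = 1, and the invariant factors of ∂_1 are all 1, so H_0 ≅ Z.
  H_1: rank ker ∂_1 − rank ∂_2 = (18 − 6) − 12 = 0, and ∂_2 has invariant factor 2 > 1, so H_1 ≅ Z/2Z.
  H_2: rank ker ∂_2 − rank ∂_3 = (12 − 12) − 0 = 0, and there is no ∂_3, so H_2 ≅ 0.

As a check, the Euler characteristic is 7 − 18 + 12 = 1, which agrees with 1 − 0 + 0 = 1.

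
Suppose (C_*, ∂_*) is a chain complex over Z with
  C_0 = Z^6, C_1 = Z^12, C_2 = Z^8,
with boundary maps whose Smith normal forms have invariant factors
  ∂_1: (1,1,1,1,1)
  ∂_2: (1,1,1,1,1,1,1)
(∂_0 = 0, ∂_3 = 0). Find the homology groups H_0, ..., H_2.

H_0: b_0 = 6 − 0 − 5 = 1; torsion from ∂_1 factors > 1: none. So H_0 ≅ Z.
H_1: b_1 = 12 − 5 − 7 = 0; torsion from ∂_2 factors > 1: none. So H_1 ≅ 0.
H_2: b_2 = 8 − 7 − 0 = 1; torsion from ∂_3 factors > 1: none. So H_2 ≅ Z.

H_0 ≅ Z,  H_1 = 0,  H_2 ≅ Z.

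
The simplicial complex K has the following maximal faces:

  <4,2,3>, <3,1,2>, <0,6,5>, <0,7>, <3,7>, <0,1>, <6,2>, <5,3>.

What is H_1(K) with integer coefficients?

K has 8 vertices, 13 edges, 3 triangles.
rank ∂_1 = 7, rank ∂_2 = 3 ⇒ b_1 = 13 − 7 − 3 = 3; all invariant factors of ∂_2 are 1 so no torsion. So H_1 = Z^3.

H_1 ≅ Z^3.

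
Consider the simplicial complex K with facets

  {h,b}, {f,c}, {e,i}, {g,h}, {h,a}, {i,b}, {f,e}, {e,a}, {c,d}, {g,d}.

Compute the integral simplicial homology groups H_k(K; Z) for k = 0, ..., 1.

Order the vertices as a < b < c < d < e < f < g < h < i. Listing each simplex with vertices in this order, K has dimension 1 with simplices:

  0-simplices (9): a, b, c, d, e, f, g, h, i
  1-simplices (10): ae, ah, bh, bi, cd, cf, dg, ef, ei, gh

Hence C_0 ≅ Z^9, C_1 ≅ Z^10.

∂_1: C_1 → C_0 sends each edge [p,q] (with p < q) to q − p. For instance
  ∂ef = f − e.
The resulting 9×10 matrix has rank 8, and its Smith normal form has invariant factors (1,1,1,1,1,1,1,1).

Reading off H_k = ker ∂_k / im ∂_{k+1}:

  H_0: rank C_0 − rank ∂_1 = 9 − 8 = 1, and the invariant factors of ∂_1 are all 1, so H_0 ≅ Z.
  H_1: rank ker ∂_1 − rank ∂_2 = (10 − 8) − 0 = 2, and there is no ∂_2, so H_1 ≅ Z^2.

H_0 = Z,  H_1 = Z^2.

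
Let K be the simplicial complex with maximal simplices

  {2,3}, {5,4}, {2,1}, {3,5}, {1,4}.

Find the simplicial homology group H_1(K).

We work with the vertex ordering 1 < 2 < 3 < 4 < 5. The simplices of K, each written with vertices in increasing order, are:

  0-simplices (5): [1], [2], [3], [4], [5]
  1-simplices (5): [1,2], [1,4], [2,3], [3,5], [4,5]

Hence C_0 ≅ Z^5, C_1 ≅ Z^5.

∂_1: C_1 → C_0 maps an edge to its endpoints' difference, ∂[p,q] = q − p. For instance
  ∂[4,5] = [5] − [4].
This gives a 5×5 integer matrix of rank 4; reducing to Smith normal form yields diagonal entries (1,1,1,1).

Reading off H_k = ker ∂_k / im ∂_{k+1}:

  H_1: rank ker ∂_1 − rank ∂_2 = (5 − 4) − 0 = 1, and there is no ∂_2, so H_1 ≅ Z.

(K is a triangulation of the circle S^1.)

H_1 ≅ Z.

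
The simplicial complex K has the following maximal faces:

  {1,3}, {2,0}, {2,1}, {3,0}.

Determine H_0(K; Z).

H_0 = Z.

We work with the vertex ordering 0 < 1 < 2 < 3. The simplices of K, each written with vertices in increasing order, are:

  0-simplices (4): [0], [1], [2], [3]
  1-simplices (4): [0,2], [0,3], [1,2], [1,3]

so the chain groups are C_0 ≅ Z^4, C_1 ≅ Z^4.

∂_1: C_1 → C_0 sends each edge [p,q] (with p < q) to q − p.
The resulting 4×4 matrix has rank 3, and its Smith normal form has invariant factors (1,1,1).

Now H_k = ker ∂_k / im ∂_{k+1}, so:

  H_0: rank C_0 − rank ∂_1 = 4 − 3 = 1, and the invariant factors of ∂_1 are all 1, so H_0 ≅ Z.

(K is a triangulation of the circle S^1.)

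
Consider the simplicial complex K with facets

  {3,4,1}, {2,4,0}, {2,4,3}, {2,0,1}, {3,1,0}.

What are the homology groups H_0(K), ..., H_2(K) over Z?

H_0 = Z,  H_1 = Z,  H_2 = 0.

K has 5 vertices, 10 edges, 5 triangles.
rank ∂_0 = 0, rank ∂_1 = 4 ⇒ b_0 = 5 − 0 − 4 = 1; all invariant factors of ∂_1 are 1 so no torsion. So H_0 = Z.
rank ∂_1 = 4, rank ∂_2 = 5 ⇒ b_1 = 10 − 4 − 5 = 1; all invariant factors of ∂_2 are 1 so no torsion. So H_1 = Z.
rank ∂_2 = 5, rank ∂_3 = 0 ⇒ b_2 = 5 − 5 − 0 = 0. So H_2 = 0.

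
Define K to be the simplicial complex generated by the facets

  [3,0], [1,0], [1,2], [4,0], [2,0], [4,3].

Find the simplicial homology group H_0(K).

H_0 ≅ Z.

Take the total order 0 < 1 < 2 < 3 < 4 on the vertex set. Then K (dimension 1) consists of the simplices:

  0-simplices (5): [0], [1], [2], [3], [4]
  1-simplices (6): [0,1], [0,2], [0,3], [0,4], [1,2], [3,4]

so the chain groups are C_0 ≅ Z^5, C_1 ≅ Z^6.

Boundary ∂_1: C_1 → C_0 maps an edge to its endpoints' difference, ∂[p,q] = q − p.
The resulting 5×6 matrix has rank 4, and its Smith normal form has invariant factors (1,1,1,1).

From H_k ≅ ker(∂_k) / im(∂_{k+1}) we obtain:

  H_0: rank C_0 − rank ∂_1 = 5 − 4 = 1, and the invariant factors of ∂_1 are all 1, so H_0 = Z.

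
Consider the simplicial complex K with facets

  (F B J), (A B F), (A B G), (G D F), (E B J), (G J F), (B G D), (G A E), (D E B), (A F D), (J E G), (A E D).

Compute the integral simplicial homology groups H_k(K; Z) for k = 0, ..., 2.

We work with the vertex ordering A < B < D < E < F < G < J. The simplices of K, each written with vertices in increasing order, are:

  0-simplices (7): A, B, D, E, F, G, J
  1-simplices (18): AB, AD, AE, AF, AG, BD, BE, BF, BG, BJ, DE, DF, DG, EG, EJ, FG, FJ, GJ
  2-simplices (12): ABF, ABG, ADE, ADF, AEG, BDE, BDG, BEJ, BFJ, DFG, EGJ, FGJ

so the chain groups are C_0 ≅ Z^7, C_1 ≅ Z^18, C_2 ≅ Z^12.

Boundary ∂_1: C_1 → C_0 maps an edge to its endpoints' difference, ∂[p,q] = q − p.
The resulting 7×18 matrix has rank 6, and its Smith normal form has invariant factors (1,1,1,1,1,1).

∂_2: C_2 → C_1 sends each 2-simplex [p,q,r] to [q,r] − [p,r] + [p,q]. For instance
  ∂ABF = BF − AF + AB,
  ∂BEJ = EJ − BJ + BE.
The 18×12 boundary matrix has rank 12 and Smith normal form diag(1,1,1,1,1,1,1,1,1,1,1,2).

Now H_k = ker ∂_k / im ∂_{k+1}, so:

  H_0: rank C_0 − rank ∂_1 = 7 − 6 = 1, and the invariant factors of ∂_1 are all 1, so H_0 ≅ Z.
  H_1: rank ker ∂_1 − rank ∂_2 = (18 − 6) − 12 = 0, and ∂_2 has invariant factor 2 > 1, so H_1 ≅ Z/2.
  H_2: rank ker ∂_2 − rank ∂_3 = (12 − 12) − 0 = 0, and there is no ∂_3, so H_2 ≅ 0.

As a check, the Euler characteristic is 7 − 18 + 12 = 1, which agrees with 1 − 0 + 0 = 1.

H_0 ≅ Z,  H_1 ≅ Z/2,  H_2 = 0.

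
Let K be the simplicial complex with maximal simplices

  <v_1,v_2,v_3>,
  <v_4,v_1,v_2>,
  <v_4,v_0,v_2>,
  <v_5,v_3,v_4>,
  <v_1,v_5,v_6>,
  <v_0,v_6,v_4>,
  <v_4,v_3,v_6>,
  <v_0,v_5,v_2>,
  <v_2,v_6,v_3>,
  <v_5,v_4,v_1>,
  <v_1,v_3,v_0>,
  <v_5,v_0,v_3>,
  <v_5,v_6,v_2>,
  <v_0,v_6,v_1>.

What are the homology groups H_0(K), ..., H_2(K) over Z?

H_0 ≅ Z,  H_1 ≅ Z^2,  H_2 ≅ Z.

Order the vertices as v_0 < v_1 < v_2 < v_3 < v_4 < v_5 < v_6. Listing each simplex with vertices in this order, K has dimension 2 with simplices:

  0-simplices (7): [v_0], [v_1], [v_2], [v_3], [v_4], [v_5], [v_6]
  1-simplices (21): (21 of them)
  2-simplices (14): (14 of them)

so the chain groups are C_0 ≅ Z^7, C_1 ≅ Z^21, C_2 ≅ Z^14.

The boundary map ∂_1: C_1 → C_0 sends each edge [p,q] (with p < q) to q − p. For instance
  ∂[v_4,v_6] = [v_6] − [v_4].
As a 7×21 matrix over Z this has rank 6, with invariant factors (1,1,1,1,1,1).

The boundary map ∂_2: C_2 → C_1 maps a triangle to the signed sum of its edges. For instance
  ∂[v_0,v_4,v_6] = [v_4,v_6] − [v_0,v_6] + [v_0,v_4],
  ∂[v_2,v_5,v_6] = [v_5,v_6] − [v_2,v_6] + [v_2,v_5].
This gives a 21×14 integer matrix of rank 13; reducing to Smith normal form yields diagonal entries (1,1,1,1,1,1,1,1,1,1,1,1,1).

Computing H_k = (kernel of ∂_k) / (image of ∂_{k+1}):

  H_0: rank C_0 − rank ∂_1 = 7 − 6 = 1, and the invariant factors of ∂_1 are all 1, so H_0 = Z.
  H_1: rank ker ∂_1 − rank ∂_2 = (21 − 6) − 13 = 2, and the invariant factors of ∂_2 are all 1, so H_1 = Z^2.
  H_2: rank ker ∂_2 − rank ∂_3 = (14 − 13) − 0 = 1, and there is no ∂_3, so H_2 = Z.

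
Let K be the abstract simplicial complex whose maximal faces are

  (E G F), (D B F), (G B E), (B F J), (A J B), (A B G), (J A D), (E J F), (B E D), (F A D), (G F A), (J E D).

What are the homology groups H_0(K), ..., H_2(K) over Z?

H_0 = Z,  H_1 = Z/2,  H_2 = 0.

Take the total order A < B < D < E < F < G < J on the vertex set. Then K (dimension 2) consists of the simplices:

  0-simplices (7): A, B, D, E, F, G, J
  1-simplices (18): AB, AD, AF, AG, AJ, BD, BE, BF, BG, BJ, DE, DF, DJ, EF, EG, EJ, FG, FJ
  2-simplices (12): ABG, ABJ, ADF, ADJ, AFG, BDE, BDF, BEG, BFJ, DEJ, EFG, EFJ

Hence C_0 ≅ Z^7, C_1 ≅ Z^18, C_2 ≅ Z^12.

Boundary ∂_1: C_1 → C_0 is given by ∂[p,q] = [q] − [p]. For instance
  ∂BD = D − B.
The resulting 7×18 matrix has rank 6, and its Smith normal form has invariant factors (1,1,1,1,1,1).

∂_2: C_2 → C_1 sends each 2-simplex [p,q,r] to [q,r] − [p,r] + [p,q]. For instance
  ∂ABG = BG − AG + AB,
  ∂BDF = DF − BF + BD.
This gives a 18×12 integer matrix of rank 12; reducing to Smith normal form yields diagonal entries (1,1,1,1,1,1,1,1,1,1,1,2).

Now H_k = ker ∂_k / im ∂_{k+1}, so:

  H_0: rank C_0 − rank ∂_1 = 7 − 6 = 1, and the invariant factors of ∂_1 are all 1, so H_0 ≅ Z.
  H_1: rank ker ∂_1 − rank ∂_2 = (18 − 6) − 12 = 0, and ∂_2 has invariant factor 2 > 1, so H_1 ≅ Z/2.
  H_2: rank ker ∂_2 − rank ∂_3 = (12 − 12) − 0 = 0, and there is no ∂_3, so H_2 ≅ 0.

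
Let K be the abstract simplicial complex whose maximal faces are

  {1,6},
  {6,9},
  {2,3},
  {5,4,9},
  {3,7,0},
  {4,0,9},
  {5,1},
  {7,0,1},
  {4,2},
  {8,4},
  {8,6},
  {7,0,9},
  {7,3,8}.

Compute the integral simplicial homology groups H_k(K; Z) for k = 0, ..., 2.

H_0 = Z,  H_1 = Z^5,  H_2 = 0.

Take the total order 0 < 1 < 2 < 3 < 4 < 5 < 6 < 7 < 8 < 9 on the vertex set. Then K (dimension 2) consists of the simplices:

  0-simplices (10): [0], [1], [2], [3], [4], [5], [6], [7], [8], [9]
  1-simplices (20): [0,1], [0,3], [0,4], [0,7], [0,9], [1,5], [1,6], [1,7], [2,3], [2,4], [3,7], [3,8], [4,5], [4,8], [4,9], [5,9], [6,8], [6,9], [7,8], [7,9]
  2-simplices (6): [0,1,7], [0,3,7], [0,4,9], [0,7,9], [3,7,8], [4,5,9]

Hence C_0 ≅ Z^10, C_1 ≅ Z^20, C_2 ≅ Z^6.

∂_1: C_1 → C_0 maps an edge to its endpoints' difference, ∂[p,q] = q − p. For instance
  ∂[6,8] = [8] − [6].
As a 10×20 matrix over Z this has rank 9, with invariant factors (1,1,1,1,1,1,1,1,1).

The boundary map ∂_2: C_2 → C_1 maps a triangle to the signed sum of its edges. For instance
  ∂[4,5,9] = [5,9] − [4,9] + [4,5],
  ∂[0,1,7] = [1,7] − [0,7] + [0,1].
This gives a 20×6 integer matrix of rank 6; reducing to Smith normal form yields diagonal entries (1,1,1,1,1,1).

From H_k ≅ ker(∂_k) / im(∂_{k+1}) we obtain:

  H_0: rank C_0 − rank ∂_1 = 10 − 9 = 1, and the invariant factors of ∂_1 are all 1, so H_0 ≅ Z.
  H_1: rank ker ∂_1 − rank ∂_2 = (20 − 9) − 6 = 5, and the invariant factors of ∂_2 are all 1, so H_1 ≅ Z^5.
  H_2: rank ker ∂_2 − rank ∂_3 = (6 − 6) − 0 = 0, and there is no ∂_3, so H_2 ≅ 0.

As a check, the Euler characteristic is 10 − 20 + 6 = -4, which agrees with 1 − 5 + 0 = -4.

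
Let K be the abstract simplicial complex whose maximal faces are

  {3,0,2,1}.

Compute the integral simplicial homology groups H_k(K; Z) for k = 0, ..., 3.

H_0 ≅ Z,  H_1 = 0,  H_2 = 0,  H_3 = 0.

We work with the vertex ordering 0 < 1 < 2 < 3. The simplices of K, each written with vertices in increasing order, are:

  0-simplices (4): [0], [1], [2], [3]
  1-simplices (6): [0,1], [0,2], [0,3], [1,2], [1,3], [2,3]
  2-simplices (4): [0,1,2], [0,1,3], [0,2,3], [1,2,3]
  3-simplices (1): [0,1,2,3]

giving chain groups C_0 ≅ Z^4, C_1 ≅ Z^6, C_2 ≅ Z^4, C_3 ≅ Z^1.

The boundary map ∂_1: C_1 → C_0 is given by ∂[p,q] = [q] − [p]. For instance
  ∂[2,3] = [3] − [2].
The resulting 4×6 matrix has rank 3, and its Smith normal form has invariant factors (1,1,1).

The boundary map ∂_2: C_2 → C_1 maps a triangle to the signed sum of its edges. For instance
  ∂[0,2,3] = [2,3] − [0,3] + [0,2],
  ∂[0,1,3] = [1,3] − [0,3] + [0,1].
The 6×4 boundary matrix has rank 3 and Smith normal form diag(1,1,1).

The boundary map ∂_3: C_3 → C_2 sends each 3-simplex σ to the alternating sum Σ_i (−1)^i (σ with its i-th vertex removed). For instance
  ∂[0,1,2,3] = [1,2,3] − [0,2,3] + [0,1,3] − [0,1,2].
The resulting 4×1 matrix has rank 1, and its Smith normal form has invariant factors (1).

Reading off H_k = ker ∂_k / im ∂_{k+1}:

  H_0: rank C_0 − rank ∂_1 = 4 − 3 = 1, and the invariant factors of ∂_1 are all 1, so H_0 = Z.
  H_1: rank ker ∂_1 − rank ∂_2 = (6 − 3) − 3 = 0, and the invariant factors of ∂_2 are all 1, so H_1 = 0.
  H_2: rank ker ∂_2 − rank ∂_3 = (4 − 3) − 1 = 0, and the invariant factors of ∂_3 are all 1, so H_2 = 0.
  H_3: rank ker ∂_3 − rank ∂_4 = (1 − 1) − 0 = 0, and there is no ∂_4, so H_3 = 0.

(K is a triangulation of the 3-simplex.)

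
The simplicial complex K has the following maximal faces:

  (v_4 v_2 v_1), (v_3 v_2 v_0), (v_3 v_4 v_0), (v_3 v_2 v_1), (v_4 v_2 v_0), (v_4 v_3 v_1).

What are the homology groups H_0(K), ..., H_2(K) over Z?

We work with the vertex ordering v_0 < v_1 < v_2 < v_3 < v_4. The simplices of K, each written with vertices in increasing order, are:

  0-simplices (5): [v_0], [v_1], [v_2], [v_3], [v_4]
  1-simplices (9): [v_0,v_2], [v_0,v_3], [v_0,v_4], [v_1,v_2], [v_1,v_3], [v_1,v_4], [v_2,v_3], [v_2,v_4], [v_3,v_4]
  2-simplices (6): [v_0,v_2,v_3], [v_0,v_2,v_4], [v_0,v_3,v_4], [v_1,v_2,v_3], [v_1,v_2,v_4], [v_1,v_3,v_4]

giving chain groups C_0 ≅ Z^5, C_1 ≅ Z^9, C_2 ≅ Z^6.

Boundary ∂_1: C_1 → C_0 sends each edge [p,q] (with p < q) to q − p. For instance
  ∂[v_2,v_4] = [v_4] − [v_2].
This gives a 5×9 integer matrix of rank 4; reducing to Smith normal form yields diagonal entries (1,1,1,1).

Boundary ∂_2: C_2 → C_1 acts by ∂[p,q,r] = [q,r] − [p,r] + [p,q]. For instance
  ∂[v_1,v_2,v_3] = [v_2,v_3] − [v_1,v_3] + [v_1,v_2],
  ∂[v_0,v_2,v_4] = [v_2,v_4] − [v_0,v_4] + [v_0,v_2].
This gives a 9×6 integer matrix of rank 5; reducing to Smith normal form yields diagonal entries (1,1,1,1,1).

Now H_k = ker ∂_k / im ∂_{k+1}, so:

  H_0: rank C_0 − rank ∂_1 = 5 − 4 = 1, and the invariant factors of ∂_1 are all 1, so H_0 = Z.
  H_1: rank ker ∂_1 − rank ∂_2 = (9 − 4) − 5 = 0, and the invariant factors of ∂_2 are all 1, so H_1 = 0.
  H_2: rank ker ∂_2 − rank ∂_3 = (6 − 5) − 0 = 1, and there is no ∂_3, so H_2 = Z.

As a check, the Euler characteristic is 5 − 9 + 6 = 2, which agrees with 1 − 0 + 1 = 2.

H_0 ≅ Z,  H_1 = 0,  H_2 ≅ Z.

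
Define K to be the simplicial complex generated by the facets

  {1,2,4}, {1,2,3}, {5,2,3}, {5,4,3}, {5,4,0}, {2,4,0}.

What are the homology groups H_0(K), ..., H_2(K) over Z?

Order the vertices as 0 < 1 < 2 < 3 < 4 < 5. Listing each simplex with vertices in this order, K has dimension 2 with simplices:

  0-simplices (6): [0], [1], [2], [3], [4], [5]
  1-simplices (12): [0,2], [0,4], [0,5], [1,2], [1,3], [1,4], [2,3], [2,4], [2,5], [3,4], [3,5], [4,5]
  2-simplices (6): [0,2,4], [0,4,5], [1,2,3], [1,2,4], [2,3,5], [3,4,5]

giving chain groups C_0 ≅ Z^6, C_1 ≅ Z^12, C_2 ≅ Z^6.

∂_1: C_1 → C_0 is given by ∂[p,q] = [q] − [p].
The resulting 6×12 matrix has rank 5, and its Smith normal form has invariant factors (1,1,1,1,1).

∂_2: C_2 → C_1 acts by ∂[p,q,r] = [q,r] − [p,r] + [p,q]. For instance
  ∂[1,2,4] = [2,4] − [1,4] + [1,2],
  ∂[0,4,5] = [4,5] − [0,5] + [0,4].
This gives a 12×6 integer matrix of rank 6; reducing to Smith normal form yields diagonal entries (1,1,1,1,1,1).

Computing H_k = (kernel of ∂_k) / (image of ∂_{k+1}):

  H_0: rank C_0 − rank ∂_1 = 6 − 5 = 1, and the invariant factors of ∂_1 are all 1, so H_0 = Z.
  H_1: rank ker ∂_1 − rank ∂_2 = (12 − 5) − 6 = 1, and the invariant factors of ∂_2 are all 1, so H_1 = Z.
  H_2: rank ker ∂_2 − rank ∂_3 = (6 − 6) − 0 = 0, and there is no ∂_3, so H_2 = 0.

H_0 ≅ Z,  H_1 ≅ Z,  H_2 = 0.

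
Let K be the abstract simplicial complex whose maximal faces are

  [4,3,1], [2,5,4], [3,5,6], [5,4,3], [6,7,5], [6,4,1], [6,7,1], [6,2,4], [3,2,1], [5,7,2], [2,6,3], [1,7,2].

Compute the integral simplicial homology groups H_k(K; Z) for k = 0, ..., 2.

H_0 = Z,  H_1 = Z/2,  H_2 = 0.

Fix the vertex order 1 < 2 < 3 < 4 < 5 < 6 < 7 and write every simplex with vertices in increasing order. Then dim K = 2 and the simplices of K are:

  0-simplices (7): [1], [2], [3], [4], [5], [6], [7]
  1-simplices (18): [1,2], [1,3], [1,4], [1,6], [1,7], [2,3], [2,4], [2,5], [2,6], [2,7], [3,4], [3,5], [3,6], [4,5], [4,6], [5,6], [5,7], [6,7]
  2-simplices (12): [1,2,3], [1,2,7], [1,3,4], [1,4,6], [1,6,7], [2,3,6], [2,4,5], [2,4,6], [2,5,7], [3,4,5], [3,5,6], [5,6,7]

so the chain groups are C_0 ≅ Z^7, C_1 ≅ Z^18, C_2 ≅ Z^12.

∂_1: C_1 → C_0 sends each edge [p,q] (with p < q) to q − p. For instance
  ∂[2,3] = [3] − [2].
As a 7×18 matrix over Z this has rank 6, with invariant factors (1,1,1,1,1,1).

The boundary map ∂_2: C_2 → C_1 acts by ∂[p,q,r] = [q,r] − [p,r] + [p,q]. For instance
  ∂[3,4,5] = [4,5] − [3,5] + [3,4],
  ∂[1,2,7] = [2,7] − [1,7] + [1,2].
The resulting 18×12 matrix has rank 12, and its Smith normal form has invariant factors (1,1,1,1,1,1,1,1,1,1,1,2).

Now H_k = ker ∂_k / im ∂_{k+1}, so:

  H_0: rank C_0 − rank ∂_1 = 7 − 6 = 1, and the invariant factors of ∂_1 are all 1, so H_0 = Z.
  H_1: rank ker ∂_1 − rank ∂_2 = (18 − 6) − 12 = 0, and ∂_2 has invariant factor 2 > 1, so H_1 = Z/2.
  H_2: rank ker ∂_2 − rank ∂_3 = (12 − 12) − 0 = 0, and there is no ∂_3, so H_2 = 0.

(K is a triangulation of the real projective plane RP^2.)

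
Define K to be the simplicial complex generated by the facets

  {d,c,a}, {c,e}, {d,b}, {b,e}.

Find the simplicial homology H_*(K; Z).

We work with the vertex ordering a < b < c < d < e. The simplices of K, each written with vertices in increasing order, are:

  0-simplices (5): a, b, c, d, e
  1-simplices (6): ac, ad, bd, be, cd, ce
  2-simplices (1): acd

so the chain groups are C_0 ≅ Z^5, C_1 ≅ Z^6, C_2 ≅ Z^1.

The boundary map ∂_1: C_1 → C_0 sends each edge [p,q] (with p < q) to q − p.
As a 5×6 matrix over Z this has rank 4, with invariant factors (1,1,1,1).

The boundary map ∂_2: C_2 → C_1 maps a triangle to the signed sum of its edges. For instance
  ∂acd = cd − ad + ac.
The resulting 6×1 matrix has rank 1, and its Smith normal form has invariant factors (1).

Now H_k = ker ∂_k / im ∂_{k+1}, so:

  H_0: rank C_0 − rank ∂_1 = 5 − 4 = 1, and the invariant factors of ∂_1 are all 1, so H_0 = Z.
  H_1: rank ker ∂_1 − rank ∂_2 = (6 − 4) − 1 = 1, and the invariant factors of ∂_2 are all 1, so H_1 = Z.
  H_2: rank ker ∂_2 − rank ∂_3 = (1 − 1) − 0 = 0, and there is no ∂_3, so H_2 = 0.

H_0 = Z,  H_1 = Z,  H_2 = 0.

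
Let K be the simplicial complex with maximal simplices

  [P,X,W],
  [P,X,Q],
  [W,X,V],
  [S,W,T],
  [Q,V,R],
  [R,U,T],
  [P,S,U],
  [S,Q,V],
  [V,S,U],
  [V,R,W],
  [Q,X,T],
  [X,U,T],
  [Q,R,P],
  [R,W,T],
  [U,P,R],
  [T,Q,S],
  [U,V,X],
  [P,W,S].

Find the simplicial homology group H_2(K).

Order the vertices as P < Q < R < S < T < U < V < W < X. Listing each simplex with vertices in this order, K has dimension 2 with simplices:

  0-simplices (9): P, Q, R, S, T, U, V, W, X
  1-simplices (27): PQ, PR, PS, PU, PW, PX, QR, QS, QT, QV, QX, RT, RU, RV, RW, ST, SU, SV, SW, TU, TW, TX, UV, UX, VW, VX, WX
  2-simplices (18): PQR, PQX, PRU, PSU, PSW, PWX, QRV, QST, QSV, QTX, RTU, RTW, RVW, STW, SUV, TUX, UVX, VWX

giving chain groups C_0 ≅ Z^9, C_1 ≅ Z^27, C_2 ≅ Z^18.

Boundary ∂_1: C_1 → C_0 maps an edge to its endpoints' difference, ∂[p,q] = q − p.
The 9×27 boundary matrix has rank 8 and Smith normal form diag(1,1,1,1,1,1,1,1).

∂_2: C_2 → C_1 sends each 2-simplex [p,q,r] to [q,r] − [p,r] + [p,q]. For instance
  ∂QSV = SV − QV + QS,
  ∂TUX = UX − TX + TU.
This gives a 27×18 integer matrix of rank 17; reducing to Smith normal form yields diagonal entries (1,1,1,1,1,1,1,1,1,1,1,1,1,1,1,1,1).

Reading off H_k = ker ∂_k / im ∂_{k+1}:

  H_2: rank ker ∂_2 − rank ∂_3 = (18 − 17) − 0 = 1, and there is no ∂_3, so H_2 = Z.

(K is a triangulation of the torus T^2.)

H_2 ≅ Z.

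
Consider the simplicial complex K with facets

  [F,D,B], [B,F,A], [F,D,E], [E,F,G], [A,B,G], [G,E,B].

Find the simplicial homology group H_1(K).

Order the vertices as A < B < D < E < F < G. Listing each simplex with vertices in this order, K has dimension 2 with simplices:

  0-simplices (6): A, B, D, E, F, G
  1-simplices (12): AB, AF, AG, BD, BE, BF, BG, DE, DF, EF, EG, FG
  2-simplices (6): ABF, ABG, BDF, BEG, DEF, EFG

giving chain groups C_0 ≅ Z^6, C_1 ≅ Z^12, C_2 ≅ Z^6.

The boundary map ∂_1: C_1 → C_0 sends each edge [p,q] (with p < q) to q − p.
As a 6×12 matrix over Z this has rank 5, with invariant factors (1,1,1,1,1).

Boundary ∂_2: C_2 → C_1 acts by ∂[p,q,r] = [q,r] − [p,r] + [p,q]. For instance
  ∂ABG = BG − AG + AB,
  ∂BEG = EG − BG + BE.
As a 12×6 matrix over Z this has rank 6, with invariant factors (1,1,1,1,1,1).

From H_k ≅ ker(∂_k) / im(∂_{k+1}) we obtain:

  H_1: rank ker ∂_1 − rank ∂_2 = (12 − 5) − 6 = 1, and the invariant factors of ∂_2 are all 1, so H_1 = Z.

H_1 = Z.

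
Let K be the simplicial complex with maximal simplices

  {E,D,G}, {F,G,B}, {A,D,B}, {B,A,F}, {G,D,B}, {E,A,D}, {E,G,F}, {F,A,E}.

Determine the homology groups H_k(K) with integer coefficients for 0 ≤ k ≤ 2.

H_0 ≅ Z,  H_1 = 0,  H_2 ≅ Z.

Order the vertices as A < B < D < E < F < G. Listing each simplex with vertices in this order, K has dimension 2 with simplices:

  0-simplices (6): A, B, D, E, F, G
  1-simplices (12): AB, AD, AE, AF, BD, BF, BG, DE, DG, EF, EG, FG
  2-simplices (8): ABD, ABF, ADE, AEF, BDG, BFG, DEG, EFG

so the chain groups are C_0 ≅ Z^6, C_1 ≅ Z^12, C_2 ≅ Z^8.

∂_1: C_1 → C_0 sends each edge [p,q] (with p < q) to q − p.
This gives a 6×12 integer matrix of rank 5; reducing to Smith normal form yields diagonal entries (1,1,1,1,1).

∂_2: C_2 → C_1 maps a triangle to the signed sum of its edges. For instance
  ∂EFG = FG − EG + EF,
  ∂DEG = EG − DG + DE.
As a 12×8 matrix over Z this has rank 7, with invariant factors (1,1,1,1,1,1,1).

Reading off H_k = ker ∂_k / im ∂_{k+1}:

  H_0: rank C_0 − rank ∂_1 = 6 − 5 = 1, and the invariant factors of ∂_1 are all 1, so H_0 ≅ Z.
  H_1: rank ker ∂_1 − rank ∂_2 = (12 − 5) − 7 = 0, and the invariant factors of ∂_2 are all 1, so H_1 ≅ 0.
  H_2: rank ker ∂_2 − rank ∂_3 = (8 − 7) − 0 = 1, and there is no ∂_3, so H_2 ≅ Z.

As a check, the Euler characteristic is 6 − 12 + 8 = 2, which agrees with 1 − 0 + 1 = 2.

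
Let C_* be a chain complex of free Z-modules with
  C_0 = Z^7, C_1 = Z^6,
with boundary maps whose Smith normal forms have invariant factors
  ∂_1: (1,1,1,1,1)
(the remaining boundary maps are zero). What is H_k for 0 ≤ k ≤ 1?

H_0: b_0 = 7 − 0 − 5 = 2; torsion from ∂_1 factors > 1: none. So H_0 = Z^2.
H_1: b_1 = 6 − 5 − 0 = 1; torsion from ∂_2 factors > 1: none. So H_1 = Z.

H_0 = Z^2,  H_1 = Z.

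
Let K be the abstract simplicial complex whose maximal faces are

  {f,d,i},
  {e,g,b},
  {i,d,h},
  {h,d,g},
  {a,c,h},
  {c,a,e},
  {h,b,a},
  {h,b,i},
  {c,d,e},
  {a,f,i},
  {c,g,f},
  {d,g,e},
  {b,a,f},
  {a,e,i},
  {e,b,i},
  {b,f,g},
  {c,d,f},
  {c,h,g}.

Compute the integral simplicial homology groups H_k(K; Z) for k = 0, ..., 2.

We work with the vertex ordering a < b < c < d < e < f < g < h < i. The simplices of K, each written with vertices in increasing order, are:

  0-simplices (9): a, b, c, d, e, f, g, h, i
  1-simplices (27): ab, ac, ae, af, ah, ai, be, bf, bg, bh, bi, cd, ce, cf, cg, ch, de, df, dg, dh, di, eg, ei, fg, fi, gh, hi
  2-simplices (18): abf, abh, ace, ach, aei, afi, beg, bei, bfg, bhi, cde, cdf, cfg, cgh, deg, dfi, dgh, dhi

so the chain groups are C_0 ≅ Z^9, C_1 ≅ Z^27, C_2 ≅ Z^18.

∂_1: C_1 → C_0 is given by ∂[p,q] = [q] − [p].
The resulting 9×27 matrix has rank 8, and its Smith normal form has invariant factors (1,1,1,1,1,1,1,1).

Boundary ∂_2: C_2 → C_1 acts by ∂[p,q,r] = [q,r] − [p,r] + [p,q]. For instance
  ∂cde = de − ce + cd,
  ∂abf = bf − af + ab.
This gives a 27×18 integer matrix of rank 18; reducing to Smith normal form yields diagonal entries (1,1,1,1,1,1,1,1,1,1,1,1,1,1,1,1,1,2).

From H_k ≅ ker(∂_k) / im(∂_{k+1}) we obtain:

  H_0: rank C_0 − rank ∂_1 = 9 − 8 = 1, and the invariant factors of ∂_1 are all 1, so H_0 ≅ Z.
  H_1: rank ker ∂_1 − rank ∂_2 = (27 − 8) − 18 = 1, and ∂_2 has invariant factor 2 > 1, so H_1 ≅ Z × Z/2.
  H_2: rank ker ∂_2 − rank ∂_3 = (18 − 18) − 0 = 0, and there is no ∂_3, so H_2 ≅ 0.

H_0 ≅ Z,  H_1 ≅ Z × Z/2,  H_2 = 0.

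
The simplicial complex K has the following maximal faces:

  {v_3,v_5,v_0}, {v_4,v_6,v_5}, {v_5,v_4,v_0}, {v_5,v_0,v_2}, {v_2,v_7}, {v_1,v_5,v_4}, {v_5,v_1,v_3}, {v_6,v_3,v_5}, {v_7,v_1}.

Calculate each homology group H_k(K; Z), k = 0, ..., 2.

We work with the vertex ordering v_0 < v_1 < v_2 < v_3 < v_4 < v_5 < v_6 < v_7. The simplices of K, each written with vertices in increasing order, are:

  0-simplices (8): [v_0], [v_1], [v_2], [v_3], [v_4], [v_5], [v_6], [v_7]
  1-simplices (15): (15 of them)
  2-simplices (7): [v_0,v_2,v_5], [v_0,v_3,v_5], [v_0,v_4,v_5], [v_1,v_3,v_5], [v_1,v_4,v_5], [v_3,v_5,v_6], [v_4,v_5,v_6]

so the chain groups are C_0 ≅ Z^8, C_1 ≅ Z^15, C_2 ≅ Z^7.

∂_1: C_1 → C_0 maps an edge to its endpoints' difference, ∂[p,q] = q − p.
The resulting 8×15 matrix has rank 7, and its Smith normal form has invariant factors (1,1,1,1,1,1,1).

Boundary ∂_2: C_2 → C_1 sends each 2-simplex [p,q,r] to [q,r] − [p,r] + [p,q]. For instance
  ∂[v_3,v_5,v_6] = [v_5,v_6] − [v_3,v_6] + [v_3,v_5],
  ∂[v_0,v_2,v_5] = [v_2,v_5] − [v_0,v_5] + [v_0,v_2].
The 15×7 boundary matrix has rank 7 and Smith normal form diag(1,1,1,1,1,1,1).

Reading off H_k = ker ∂_k / im ∂_{k+1}:

  H_0: rank C_0 − rank ∂_1 = 8 − 7 = 1, and the invariant factors of ∂_1 are all 1, so H_0 ≅ Z.
  H_1: rank ker ∂_1 − rank ∂_2 = (15 − 7) − 7 = 1, and the invariant factors of ∂_2 are all 1, so H_1 ≅ Z.
  H_2: rank ker ∂_2 − rank ∂_3 = (7 − 7) − 0 = 0, and there is no ∂_3, so H_2 ≅ 0.

H_0 = Z,  H_1 = Z,  H_2 = 0.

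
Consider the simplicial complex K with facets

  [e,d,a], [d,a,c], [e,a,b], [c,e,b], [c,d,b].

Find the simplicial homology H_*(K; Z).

H_0 ≅ Z,  H_1 ≅ Z,  H_2 = 0.

Fix the vertex order a < b < c < d < e and write every simplex with vertices in increasing order. Then dim K = 2 and the simplices of K are:

  0-simplices (5): a, b, c, d, e
  1-simplices (10): ab, ac, ad, ae, bc, bd, be, cd, ce, de
  2-simplices (5): abe, acd, ade, bcd, bce

giving chain groups C_0 ≅ Z^5, C_1 ≅ Z^10, C_2 ≅ Z^5.

The boundary map ∂_1: C_1 → C_0 sends each edge [p,q] (with p < q) to q − p.
The 5×10 boundary matrix has rank 4 and Smith normal form diag(1,1,1,1).

Boundary ∂_2: C_2 → C_1 acts by ∂[p,q,r] = [q,r] − [p,r] + [p,q]. For instance
  ∂abe = be − ae + ab,
  ∂bcd = cd − bd + bc.
As a 10×5 matrix over Z this has rank 5, with invariant factors (1,1,1,1,1).

Reading off H_k = ker ∂_k / im ∂_{k+1}:

  H_0: rank C_0 − rank ∂_1 = 5 − 4 = 1, and the invariant factors of ∂_1 are all 1, so H_0 = Z.
  H_1: rank ker ∂_1 − rank ∂_2 = (10 − 4) − 5 = 1, and the invariant factors of ∂_2 are all 1, so H_1 = Z.
  H_2: rank ker ∂_2 − rank ∂_3 = (5 − 5) − 0 = 0, and there is no ∂_3, so H_2 = 0.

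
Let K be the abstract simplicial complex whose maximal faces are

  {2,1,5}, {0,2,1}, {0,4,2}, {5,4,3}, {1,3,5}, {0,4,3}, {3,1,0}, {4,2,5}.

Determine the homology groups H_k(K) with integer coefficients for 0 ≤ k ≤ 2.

H_0 = Z,  H_1 = 0,  H_2 = Z.

Take the total order 0 < 1 < 2 < 3 < 4 < 5 on the vertex set. Then K (dimension 2) consists of the simplices:

  0-simplices (6): [0], [1], [2], [3], [4], [5]
  1-simplices (12): [0,1], [0,2], [0,3], [0,4], [1,2], [1,3], [1,5], [2,4], [2,5], [3,4], [3,5], [4,5]
  2-simplices (8): [0,1,2], [0,1,3], [0,2,4], [0,3,4], [1,2,5], [1,3,5], [2,4,5], [3,4,5]

Hence C_0 ≅ Z^6, C_1 ≅ Z^12, C_2 ≅ Z^8.

The boundary map ∂_1: C_1 → C_0 maps an edge to its endpoints' difference, ∂[p,q] = q − p.
The 6×12 boundary matrix has rank 5 and Smith normal form diag(1,1,1,1,1).

∂_2: C_2 → C_1 acts by ∂[p,q,r] = [q,r] − [p,r] + [p,q]. For instance
  ∂[0,1,2] = [1,2] − [0,2] + [0,1],
  ∂[1,3,5] = [3,5] − [1,5] + [1,3].
As a 12×8 matrix over Z this has rank 7, with invariant factors (1,1,1,1,1,1,1).

Computing H_k = (kernel of ∂_k) / (image of ∂_{k+1}):

  H_0: rank C_0 − rank ∂_1 = 6 − 5 = 1, and the invariant factors of ∂_1 are all 1, so H_0 ≅ Z.
  H_1: rank ker ∂_1 − rank ∂_2 = (12 − 5) − 7 = 0, and the invariant factors of ∂_2 are all 1, so H_1 ≅ 0.
  H_2: rank ker ∂_2 − rank ∂_3 = (8 − 7) − 0 = 1, and there is no ∂_3, so H_2 ≅ Z.

As a check, the Euler characteristic is 6 − 12 + 8 = 2, which agrees with 1 − 0 + 1 = 2.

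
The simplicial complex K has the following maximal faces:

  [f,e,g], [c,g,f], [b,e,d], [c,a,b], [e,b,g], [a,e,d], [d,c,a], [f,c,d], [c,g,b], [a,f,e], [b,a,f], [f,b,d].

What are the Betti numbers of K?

Take the total order a < b < c < d < e < f < g on the vertex set. Then K (dimension 2) consists of the simplices:

  0-simplices (7): a, b, c, d, e, f, g
  1-simplices (18): ab, ac, ad, ae, af, bc, bd, be, bf, bg, cd, cf, cg, de, df, ef, eg, fg
  2-simplices (12): abc, abf, acd, ade, aef, bcg, bde, bdf, beg, cdf, cfg, efg

Hence C_0 ≅ Z^7, C_1 ≅ Z^18, C_2 ≅ Z^12.

Boundary ∂_1: C_1 → C_0 sends each edge [p,q] (with p < q) to q − p.
The resulting 7×18 matrix has rank 6, and its Smith normal form has invariant factors (1,1,1,1,1,1).

The boundary map ∂_2: C_2 → C_1 maps a triangle to the signed sum of its edges. For instance
  ∂acd = cd − ad + ac,
  ∂beg = eg − bg + be.
The resulting 18×12 matrix has rank 12, and its Smith normal form has invariant factors (1,1,1,1,1,1,1,1,1,1,1,2).

Computing H_k = (kernel of ∂_k) / (image of ∂_{k+1}):

  H_0: rank C_0 − rank ∂_1 = 7 − 6 = 1, and the invariant factors of ∂_1 are all 1, so H_0 ≅ Z.
  H_1: rank ker ∂_1 − rank ∂_2 = (18 − 6) − 12 = 0, and ∂_2 has invariant factor 2 > 1, so H_1 ≅ Z/2.
  H_2: rank ker ∂_2 − rank ∂_3 = (12 − 12) − 0 = 0, and there is no ∂_3, so H_2 ≅ 0.

Hence the Betti numbers are b_0 = 1, b_1 = 0, b_2 = 0.

b_0 = 1, b_1 = 0, b_2 = 0.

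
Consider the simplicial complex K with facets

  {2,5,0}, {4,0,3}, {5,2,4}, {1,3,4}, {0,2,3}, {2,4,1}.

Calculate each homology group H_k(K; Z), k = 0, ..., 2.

H_0 ≅ Z,  H_1 ≅ Z,  H_2 = 0.

K has 6 vertices, 12 edges, 6 triangles.
rank ∂_0 = 0, rank ∂_1 = 5 ⇒ b_0 = 6 − 0 − 5 = 1; all invariant factors of ∂_1 are 1 so no torsion. So H_0 = Z.
rank ∂_1 = 5, rank ∂_2 = 6 ⇒ b_1 = 12 − 5 − 6 = 1; all invariant factors of ∂_2 are 1 so no torsion. So H_1 = Z.
rank ∂_2 = 6, rank ∂_3 = 0 ⇒ b_2 = 6 − 6 − 0 = 0. So H_2 = 0.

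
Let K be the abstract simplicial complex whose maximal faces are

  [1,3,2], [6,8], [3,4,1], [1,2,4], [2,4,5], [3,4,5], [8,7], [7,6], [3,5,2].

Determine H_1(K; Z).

H_1 ≅ Z.

We work with the vertex ordering 1 < 2 < 3 < 4 < 5 < 6 < 7 < 8. The simplices of K, each written with vertices in increasing order, are:

  0-simplices (8): [1], [2], [3], [4], [5], [6], [7], [8]
  1-simplices (12): [1,2], [1,3], [1,4], [2,3], [2,4], [2,5], [3,4], [3,5], [4,5], [6,7], [6,8], [7,8]
  2-simplices (6): [1,2,3], [1,2,4], [1,3,4], [2,3,5], [2,4,5], [3,4,5]

so the chain groups are C_0 ≅ Z^8, C_1 ≅ Z^12, C_2 ≅ Z^6.

Boundary ∂_1: C_1 → C_0 maps an edge to its endpoints' difference, ∂[p,q] = q − p.
This gives a 8×12 integer matrix of rank 6; reducing to Smith normal form yields diagonal entries (1,1,1,1,1,1).

∂_2: C_2 → C_1 sends each 2-simplex [p,q,r] to [q,r] − [p,r] + [p,q]. For instance
  ∂[2,4,5] = [4,5] − [2,5] + [2,4],
  ∂[1,3,4] = [3,4] − [1,4] + [1,3].
The 12×6 boundary matrix has rank 5 and Smith normal form diag(1,1,1,1,1).

From H_k ≅ ker(∂_k) / im(∂_{k+1}) we obtain:

  H_1: rank ker ∂_1 − rank ∂_2 = (12 − 6) − 5 = 1, and the invariant factors of ∂_2 are all 1, so H_1 = Z.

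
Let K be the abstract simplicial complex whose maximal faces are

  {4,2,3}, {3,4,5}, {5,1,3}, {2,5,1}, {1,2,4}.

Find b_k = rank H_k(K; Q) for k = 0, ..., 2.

Fix the vertex order 1 < 2 < 3 < 4 < 5 and write every simplex with vertices in increasing order. Then dim K = 2 and the simplices of K are:

  0-simplices (5): [1], [2], [3], [4], [5]
  1-simplices (10): [1,2], [1,3], [1,4], [1,5], [2,3], [2,4], [2,5], [3,4], [3,5], [4,5]
  2-simplices (5): [1,2,4], [1,2,5], [1,3,5], [2,3,4], [3,4,5]

so the chain groups are C_0 ≅ Z^5, C_1 ≅ Z^10, C_2 ≅ Z^5.

The boundary map ∂_1: C_1 → C_0 is given by ∂[p,q] = [q] − [p]. For instance
  ∂[1,5] = [5] − [1].
The resulting 5×10 matrix has rank 4, and its Smith normal form has invariant factors (1,1,1,1).

∂_2: C_2 → C_1 acts by ∂[p,q,r] = [q,r] − [p,r] + [p,q]. For instance
  ∂[2,3,4] = [3,4] − [2,4] + [2,3],
  ∂[3,4,5] = [4,5] − [3,5] + [3,4].
As a 10×5 matrix over Z this has rank 5, with invariant factors (1,1,1,1,1).

Now H_k = ker ∂_k / im ∂_{k+1}, so:

  H_0: rank C_0 − rank ∂_1 = 5 − 4 = 1, and the invariant factors of ∂_1 are all 1, so H_0 ≅ Z.
  H_1: rank ker ∂_1 − rank ∂_2 = (10 − 4) − 5 = 1, and the invariant factors of ∂_2 are all 1, so H_1 ≅ Z.
  H_2: rank ker ∂_2 − rank ∂_3 = (5 − 5) − 0 = 0, and there is no ∂_3, so H_2 ≅ 0.

As a check, the Euler characteristic is 5 − 10 + 5 = 0, which agrees with 1 − 1 + 0 = 0.

Hence the Betti numbers are b_0 = 1, b_1 = 1, b_2 = 0.

b_0 = 1, b_1 = 1, b_2 = 0.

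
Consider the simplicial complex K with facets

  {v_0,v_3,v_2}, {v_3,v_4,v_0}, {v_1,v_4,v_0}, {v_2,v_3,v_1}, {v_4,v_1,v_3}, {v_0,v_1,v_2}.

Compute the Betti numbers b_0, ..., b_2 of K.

b_0 = 1, b_1 = 0, b_2 = 1.

Order the vertices as v_0 < v_1 < v_2 < v_3 < v_4. Listing each simplex with vertices in this order, K has dimension 2 with simplices:

  0-simplices (5): [v_0], [v_1], [v_2], [v_3], [v_4]
  1-simplices (9): [v_0,v_1], [v_0,v_2], [v_0,v_3], [v_0,v_4], [v_1,v_2], [v_1,v_3], [v_1,v_4], [v_2,v_3], [v_3,v_4]
  2-simplices (6): [v_0,v_1,v_2], [v_0,v_1,v_4], [v_0,v_2,v_3], [v_0,v_3,v_4], [v_1,v_2,v_3], [v_1,v_3,v_4]

giving chain groups C_0 ≅ Z^5, C_1 ≅ Z^9, C_2 ≅ Z^6.

Boundary ∂_1: C_1 → C_0 maps an edge to its endpoints' difference, ∂[p,q] = q − p.
As a 5×9 matrix over Z this has rank 4, with invariant factors (1,1,1,1).

∂_2: C_2 → C_1 sends each 2-simplex [p,q,r] to [q,r] − [p,r] + [p,q]. For instance
  ∂[v_0,v_1,v_4] = [v_1,v_4] − [v_0,v_4] + [v_0,v_1],
  ∂[v_1,v_3,v_4] = [v_3,v_4] − [v_1,v_4] + [v_1,v_3].
This gives a 9×6 integer matrix of rank 5; reducing to Smith normal form yields diagonal entries (1,1,1,1,1).

Computing H_k = (kernel of ∂_k) / (image of ∂_{k+1}):

  H_0: rank C_0 − rank ∂_1 = 5 − 4 = 1, and the invariant factors of ∂_1 are all 1, so H_0 ≅ Z.
  H_1: rank ker ∂_1 − rank ∂_2 = (9 − 4) − 5 = 0, and the invariant factors of ∂_2 are all 1, so H_1 ≅ 0.
  H_2: rank ker ∂_2 − rank ∂_3 = (6 − 5) − 0 = 1, and there is no ∂_3, so H_2 ≅ Z.

(K is a triangulation of the 2-sphere S^2.)

Hence the Betti numbers are b_0 = 1, b_1 = 0, b_2 = 1.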